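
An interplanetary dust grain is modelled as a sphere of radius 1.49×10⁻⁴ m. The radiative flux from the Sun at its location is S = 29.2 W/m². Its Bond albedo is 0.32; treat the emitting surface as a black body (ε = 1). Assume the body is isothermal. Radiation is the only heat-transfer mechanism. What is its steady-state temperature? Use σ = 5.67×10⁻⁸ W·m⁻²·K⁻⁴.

T ≈ 96.7 K

At equilibrium, absorbed power = emitted power.
Absorbing cross-section = πr² = 6.975×10⁻⁸ m²; emitting surface = 4πr² = 2.790×10⁻⁷ m² (ratio 4).
(1−a)S·A_cross = εσ·A_surf·T⁴  ⇒  T⁴ = (1−a)S/(4σ).
T⁴ = 0.680·29.2/(4·5.67×10⁻⁸) = 8.755×10⁷ K⁴.
T = (8.755×10⁷)^(1/4).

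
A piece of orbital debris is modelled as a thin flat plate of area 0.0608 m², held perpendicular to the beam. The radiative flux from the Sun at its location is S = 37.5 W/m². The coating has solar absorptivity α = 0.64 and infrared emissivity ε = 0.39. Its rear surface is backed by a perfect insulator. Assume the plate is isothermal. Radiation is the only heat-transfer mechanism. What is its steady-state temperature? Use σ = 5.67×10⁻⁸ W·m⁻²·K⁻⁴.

At equilibrium, absorbed power = emitted power.
Absorbing cross-section = A = 0.06080 m²; emitting surface = A = 0.06080 m² (ratio 1).
αS·A_cross = εσ·A_surf·T⁴  ⇒  T⁴ = αS/(ε·1σ).
T⁴ = 0.640·37.5/(0.39·1·5.67×10⁻⁸) = 1.085×10⁹ K⁴.
T = (1.085×10⁹)^(1/4).

T ≈ 182 K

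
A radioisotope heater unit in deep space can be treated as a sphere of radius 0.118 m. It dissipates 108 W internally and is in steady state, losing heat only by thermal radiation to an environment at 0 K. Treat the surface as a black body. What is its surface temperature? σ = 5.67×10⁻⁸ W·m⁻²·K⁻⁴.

T ≈ 323 K

Steady state: internal power = radiated power, P = εσA T⁴.
Radiating area A = 4πr² = 0.1750 m².
T⁴ = P/(εσA) = 108/(1.0·5.67×10⁻⁸·0.1750) = 1.089×10¹⁰ K⁴.
T = (1.089×10¹⁰)^(1/4).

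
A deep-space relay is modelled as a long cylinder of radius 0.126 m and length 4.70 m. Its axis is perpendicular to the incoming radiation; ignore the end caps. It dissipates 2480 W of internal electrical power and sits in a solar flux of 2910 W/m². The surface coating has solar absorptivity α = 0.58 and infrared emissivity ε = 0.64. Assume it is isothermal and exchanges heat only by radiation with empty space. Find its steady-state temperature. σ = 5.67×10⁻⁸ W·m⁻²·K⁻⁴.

T ≈ 427 K

At steady state, absorbed solar power + internal power = radiated power.
Absorbed: α·S·A_cross = 0.58·2910·1.184 = 1999 W (cross-section 2rL).
Total input = 1999 + 2480 = 4479 W.
Radiated: εσ·A_surf·T⁴ with A_surf = 2πrL = 3.721 m².
T⁴ = 4479/(0.64·5.67×10⁻⁸·3.721) = 3.317×10¹⁰ K⁴.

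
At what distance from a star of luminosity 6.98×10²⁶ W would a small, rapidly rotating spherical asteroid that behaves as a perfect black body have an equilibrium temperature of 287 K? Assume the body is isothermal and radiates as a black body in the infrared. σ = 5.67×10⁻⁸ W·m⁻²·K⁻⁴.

d ≈ 1.90×10¹¹ m

For an isothermal black-emitting sphere, (1−a)S·πr² = σ·4πr²·T⁴ ⇒ S = 4σT⁴/(1−a).
S = 4·5.67×10⁻⁸·(287)⁴/1.00 = 1539 W/m².
Flux falls as S = L/(4πd²), so d = √(L/(4πS)) = √(6.98×10²⁶/(4π·1539)).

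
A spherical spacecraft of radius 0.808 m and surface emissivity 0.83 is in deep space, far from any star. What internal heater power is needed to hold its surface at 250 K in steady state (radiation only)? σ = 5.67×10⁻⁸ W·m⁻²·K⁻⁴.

P ≈ 1510 W

P = εσ·4πr²·T⁴.
4πr² = 8.204 m²; T⁴ = 3.906×10⁹ K⁴.
P = 0.83·5.67×10⁻⁸·8.204·3.906×10⁹.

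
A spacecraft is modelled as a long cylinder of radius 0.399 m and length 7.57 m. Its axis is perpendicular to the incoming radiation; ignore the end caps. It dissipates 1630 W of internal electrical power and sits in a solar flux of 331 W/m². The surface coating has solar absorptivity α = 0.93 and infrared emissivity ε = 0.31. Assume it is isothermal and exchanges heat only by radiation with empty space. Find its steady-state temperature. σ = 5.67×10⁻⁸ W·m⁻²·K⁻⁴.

At steady state, absorbed solar power + internal power = radiated power.
Absorbed: α·S·A_cross = 0.93·331·6.041 = 1860 W (cross-section 2rL).
Total input = 1860 + 1630 = 3490 W.
Radiated: εσ·A_surf·T⁴ with A_surf = 2πrL = 18.98 m².
T⁴ = 3490/(0.31·5.67×10⁻⁸·18.98) = 1.046×10¹⁰ K⁴.

T ≈ 320 K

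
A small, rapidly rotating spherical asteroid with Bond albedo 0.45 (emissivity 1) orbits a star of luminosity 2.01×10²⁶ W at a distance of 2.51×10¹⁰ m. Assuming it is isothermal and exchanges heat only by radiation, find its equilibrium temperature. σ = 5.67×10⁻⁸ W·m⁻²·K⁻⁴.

First find the stellar flux at distance d: S = L/(4πd²) = 2.01×10²⁶/(4π·(2.51×10¹⁰)²) = 25390 W/m².
For an isothermal sphere, absorbed (1−a)S·πr² = emitted σ·4πr²·T⁴, so T⁴ = (1−a)S/(4σ).
T⁴ = 0.550·25390/(4·5.67×10⁻⁸) = 6.157×10¹⁰ K⁴.

T ≈ 498 K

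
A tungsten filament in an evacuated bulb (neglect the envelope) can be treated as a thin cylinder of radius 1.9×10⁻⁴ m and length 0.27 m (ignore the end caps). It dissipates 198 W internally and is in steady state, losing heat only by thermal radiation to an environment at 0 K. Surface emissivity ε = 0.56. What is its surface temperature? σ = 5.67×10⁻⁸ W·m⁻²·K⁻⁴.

T ≈ 2100 K

Steady state: internal power = radiated power, P = εσA T⁴.
Radiating area A = 2πrL = 3.223×10⁻⁴ m².
T⁴ = P/(εσA) = 198/(0.56·5.67×10⁻⁸·3.223×10⁻⁴) = 1.935×10¹³ K⁴.
T = (1.935×10¹³)^(1/4).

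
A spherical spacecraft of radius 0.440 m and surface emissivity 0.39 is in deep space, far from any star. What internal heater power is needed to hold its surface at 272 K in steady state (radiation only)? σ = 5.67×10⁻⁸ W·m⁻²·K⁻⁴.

P ≈ 294 W

P = εσ·4πr²·T⁴.
4πr² = 2.433 m²; T⁴ = 5.474×10⁹ K⁴.
P = 0.39·5.67×10⁻⁸·2.433·5.474×10⁹.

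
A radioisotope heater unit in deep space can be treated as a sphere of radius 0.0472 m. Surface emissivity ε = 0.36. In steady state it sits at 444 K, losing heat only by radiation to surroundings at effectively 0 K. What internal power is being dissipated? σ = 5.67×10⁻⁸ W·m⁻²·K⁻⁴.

P ≈ 22.2 W

Steady state: P = εσA T⁴.
A = 4πr² = 0.02800 m²; T⁴ = (444)⁴ = 3.886×10¹⁰ K⁴.
P = 0.36 × 5.67×10⁻⁸ × 0.02800 × 3.886×10¹⁰.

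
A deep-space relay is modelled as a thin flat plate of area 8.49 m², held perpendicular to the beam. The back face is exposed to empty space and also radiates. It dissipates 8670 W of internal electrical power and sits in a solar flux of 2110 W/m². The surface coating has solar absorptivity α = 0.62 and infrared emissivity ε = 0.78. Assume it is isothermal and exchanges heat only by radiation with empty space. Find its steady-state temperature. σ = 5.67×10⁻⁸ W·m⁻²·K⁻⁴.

At steady state, absorbed solar power + internal power = radiated power.
Absorbed: α·S·A_cross = 0.62·2110·8.490 = 11110 W (cross-section A).
Total input = 11110 + 8670 = 19780 W.
Radiated: εσ·A_surf·T⁴ with A_surf = 2A = 16.98 m².
T⁴ = 19780/(0.78·5.67×10⁻⁸·16.98) = 2.634×10¹⁰ K⁴.

T ≈ 403 K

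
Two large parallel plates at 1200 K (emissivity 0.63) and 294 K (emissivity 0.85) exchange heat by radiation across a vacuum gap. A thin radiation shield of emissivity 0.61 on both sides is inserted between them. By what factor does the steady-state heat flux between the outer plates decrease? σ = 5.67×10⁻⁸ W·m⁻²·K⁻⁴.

factor ≈ 2.29

Without shield: q₀ = σΔ(T⁴)/(1/ε₁+1/ε₂−1) with denominator 1.764.
With shield the two gaps are in series; the resistances add: (1/ε₁+1/ε_s−1)+(1/ε_s+1/ε₂−1) = 2.227+1.816 = 4.042.
Heat-flux ratio q₀/q = 4.042/1.764.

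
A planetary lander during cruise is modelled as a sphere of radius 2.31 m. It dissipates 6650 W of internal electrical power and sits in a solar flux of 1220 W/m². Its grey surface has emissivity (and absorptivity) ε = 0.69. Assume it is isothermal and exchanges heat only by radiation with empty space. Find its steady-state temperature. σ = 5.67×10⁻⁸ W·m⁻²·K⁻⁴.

At steady state, absorbed solar power + internal power = radiated power.
Absorbed: α·S·A_cross = 0.69·1220·16.76 = 14110 W (cross-section πr²).
Total input = 14110 + 6650 = 20760 W.
Radiated: εσ·A_surf·T⁴ with A_surf = 4πr² = 67.06 m².
T⁴ = 20760/(0.69·5.67×10⁻⁸·67.06) = 7.914×10⁹ K⁴.

T ≈ 298 K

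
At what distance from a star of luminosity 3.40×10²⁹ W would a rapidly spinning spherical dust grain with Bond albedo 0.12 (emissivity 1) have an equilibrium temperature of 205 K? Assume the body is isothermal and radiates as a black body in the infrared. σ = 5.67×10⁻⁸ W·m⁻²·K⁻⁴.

For an isothermal black-emitting sphere, (1−a)S·πr² = σ·4πr²·T⁴ ⇒ S = 4σT⁴/(1−a).
S = 4·5.67×10⁻⁸·(205)⁴/0.880 = 455.2 W/m².
Flux falls as S = L/(4πd²), so d = √(L/(4πS)) = √(3.40×10²⁹/(4π·455.2)).

d ≈ 7.71×10¹² m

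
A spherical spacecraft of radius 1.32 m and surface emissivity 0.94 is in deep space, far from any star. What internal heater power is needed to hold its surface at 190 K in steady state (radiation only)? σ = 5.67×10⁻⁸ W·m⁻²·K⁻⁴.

P ≈ 1520 W

P = εσ·4πr²·T⁴.
4πr² = 21.90 m²; T⁴ = 1.303×10⁹ K⁴.
P = 0.94·5.67×10⁻⁸·21.90·1.303×10⁹.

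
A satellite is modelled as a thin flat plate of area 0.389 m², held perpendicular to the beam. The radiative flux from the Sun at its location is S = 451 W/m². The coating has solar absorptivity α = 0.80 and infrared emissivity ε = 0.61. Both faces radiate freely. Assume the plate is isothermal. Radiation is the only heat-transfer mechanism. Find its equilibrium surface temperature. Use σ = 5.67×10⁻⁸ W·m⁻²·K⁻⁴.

At equilibrium, absorbed power = emitted power.
Absorbing cross-section = A = 0.3890 m²; emitting surface = 2A = 0.7780 m² (ratio 2).
αS·A_cross = εσ·A_surf·T⁴  ⇒  T⁴ = αS/(ε·2σ).
T⁴ = 0.800·451/(0.61·2·5.67×10⁻⁸) = 5.216×10⁹ K⁴.
T = (5.216×10⁹)^(1/4).

T ≈ 269 K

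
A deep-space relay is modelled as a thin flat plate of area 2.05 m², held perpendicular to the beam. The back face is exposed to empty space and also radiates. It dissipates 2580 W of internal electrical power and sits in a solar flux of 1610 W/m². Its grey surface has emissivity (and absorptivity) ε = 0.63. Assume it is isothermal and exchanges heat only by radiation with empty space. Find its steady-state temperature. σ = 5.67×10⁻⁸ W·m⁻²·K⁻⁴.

T ≈ 422 K

At steady state, absorbed solar power + internal power = radiated power.
Absorbed: α·S·A_cross = 0.63·1610·2.050 = 2079 W (cross-section A).
Total input = 2079 + 2580 = 4659 W.
Radiated: εσ·A_surf·T⁴ with A_surf = 2A = 4.100 m².
T⁴ = 4659/(0.63·5.67×10⁻⁸·4.100) = 3.181×10¹⁰ K⁴.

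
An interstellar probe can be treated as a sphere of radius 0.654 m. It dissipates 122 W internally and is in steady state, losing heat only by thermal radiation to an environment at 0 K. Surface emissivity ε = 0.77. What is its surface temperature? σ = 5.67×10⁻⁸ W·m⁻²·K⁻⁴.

Steady state: internal power = radiated power, P = εσA T⁴.
Radiating area A = 4πr² = 5.375 m².
T⁴ = P/(εσA) = 122/(0.77·5.67×10⁻⁸·5.375) = 5.199×10⁸ K⁴.
T = (5.199×10⁸)^(1/4).

T ≈ 151 K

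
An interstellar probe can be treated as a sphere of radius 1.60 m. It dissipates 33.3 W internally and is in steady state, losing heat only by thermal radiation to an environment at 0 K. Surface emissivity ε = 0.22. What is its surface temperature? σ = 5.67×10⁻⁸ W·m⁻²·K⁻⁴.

Steady state: internal power = radiated power, P = εσA T⁴.
Radiating area A = 4πr² = 32.17 m².
T⁴ = P/(εσA) = 33.3/(0.22·5.67×10⁻⁸·32.17) = 8.298×10⁷ K⁴.
T = (8.298×10⁷)^(1/4).

T ≈ 95.4 K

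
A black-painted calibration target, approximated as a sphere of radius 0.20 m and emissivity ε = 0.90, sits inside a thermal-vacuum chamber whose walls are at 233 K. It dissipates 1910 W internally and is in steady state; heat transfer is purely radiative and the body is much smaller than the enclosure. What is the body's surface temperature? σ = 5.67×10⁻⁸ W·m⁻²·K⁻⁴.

For a small grey body in a large enclosure, net radiated power = εσA(T⁴ − T_w⁴).
Steady state: P = εσA(T⁴ − T_w⁴) with A = 4πr² = 0.5027 m².
T⁴ = P/(εσA) + T_w⁴ = 1910/(0.90·5.67×10⁻⁸·0.5027) + (233)⁴
    = 7.446×10¹⁰ + 2.947×10⁹ = 7.741×10¹⁰ K⁴.

T ≈ 527 K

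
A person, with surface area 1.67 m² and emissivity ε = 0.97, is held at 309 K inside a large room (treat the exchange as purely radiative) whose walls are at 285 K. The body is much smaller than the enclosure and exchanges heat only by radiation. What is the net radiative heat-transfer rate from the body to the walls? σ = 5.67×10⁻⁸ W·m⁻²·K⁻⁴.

For a small grey body in a large enclosure: P_net = εσA(T_body⁴ − T_wall⁴).
A = 1.67 m²; T_body⁴ − T_wall⁴ = 9.117×10⁹ − 6.598×10⁹ = 2.519×10⁹ K⁴.
|P_net| = 0.97·5.67×10⁻⁸·1.670·2.519×10⁹.

P_net ≈ 231 W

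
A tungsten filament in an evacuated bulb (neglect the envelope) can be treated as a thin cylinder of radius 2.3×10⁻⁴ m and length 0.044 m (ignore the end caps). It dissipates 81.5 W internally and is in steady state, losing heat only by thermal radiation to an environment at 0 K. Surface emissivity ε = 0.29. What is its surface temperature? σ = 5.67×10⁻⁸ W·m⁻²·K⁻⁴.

T ≈ 2970 K

Steady state: internal power = radiated power, P = εσA T⁴.
Radiating area A = 2πrL = 6.359×10⁻⁵ m².
T⁴ = P/(εσA) = 81.5/(0.29·5.67×10⁻⁸·6.359×10⁻⁵) = 7.795×10¹³ K⁴.
T = (7.795×10¹³)^(1/4).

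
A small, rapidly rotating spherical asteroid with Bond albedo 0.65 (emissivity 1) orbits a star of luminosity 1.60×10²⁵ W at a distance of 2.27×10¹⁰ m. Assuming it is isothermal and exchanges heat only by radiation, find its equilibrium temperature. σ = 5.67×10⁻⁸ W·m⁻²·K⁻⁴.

First find the stellar flux at distance d: S = L/(4πd²) = 1.60×10²⁵/(4π·(2.27×10¹⁰)²) = 2471 W/m².
For an isothermal sphere, absorbed (1−a)S·πr² = emitted σ·4πr²·T⁴, so T⁴ = (1−a)S/(4σ).
T⁴ = 0.350·2471/(4·5.67×10⁻⁸) = 3.813×10⁹ K⁴.

T ≈ 248 K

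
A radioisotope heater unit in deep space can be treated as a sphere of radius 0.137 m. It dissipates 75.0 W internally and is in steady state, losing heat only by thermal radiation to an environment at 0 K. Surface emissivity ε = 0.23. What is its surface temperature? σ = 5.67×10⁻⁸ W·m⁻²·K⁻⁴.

Steady state: internal power = radiated power, P = εσA T⁴.
Radiating area A = 4πr² = 0.2359 m².
T⁴ = P/(εσA) = 75.0/(0.23·5.67×10⁻⁸·0.2359) = 2.438×10¹⁰ K⁴.
T = (2.438×10¹⁰)^(1/4).

T ≈ 395 K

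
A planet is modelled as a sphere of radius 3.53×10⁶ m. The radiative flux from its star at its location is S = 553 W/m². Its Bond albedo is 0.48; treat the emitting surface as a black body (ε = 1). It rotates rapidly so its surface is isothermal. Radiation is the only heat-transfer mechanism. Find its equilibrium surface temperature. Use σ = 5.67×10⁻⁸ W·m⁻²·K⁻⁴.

T ≈ 189 K

At equilibrium, absorbed power = emitted power.
Absorbing cross-section = πr² = 3.915×10¹³ m²; emitting surface = 4πr² = 1.566×10¹⁴ m² (ratio 4).
(1−a)S·A_cross = εσ·A_surf·T⁴  ⇒  T⁴ = (1−a)S/(4σ).
T⁴ = 0.520·553/(4·5.67×10⁻⁸) = 1.268×10⁹ K⁴.
T = (1.268×10⁹)^(1/4).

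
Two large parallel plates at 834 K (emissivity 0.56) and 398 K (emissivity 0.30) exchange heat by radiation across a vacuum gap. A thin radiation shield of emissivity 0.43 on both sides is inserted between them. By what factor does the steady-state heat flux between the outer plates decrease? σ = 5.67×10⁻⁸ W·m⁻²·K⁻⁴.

factor ≈ 1.89

Without shield: q₀ = σΔ(T⁴)/(1/ε₁+1/ε₂−1) with denominator 4.119.
With shield the two gaps are in series; the resistances add: (1/ε₁+1/ε_s−1)+(1/ε_s+1/ε₂−1) = 3.111+4.659 = 7.770.
Heat-flux ratio q₀/q = 7.770/4.119.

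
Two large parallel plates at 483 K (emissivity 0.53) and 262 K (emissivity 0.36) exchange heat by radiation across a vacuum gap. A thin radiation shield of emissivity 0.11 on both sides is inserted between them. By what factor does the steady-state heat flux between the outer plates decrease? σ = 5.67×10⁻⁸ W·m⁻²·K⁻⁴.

Without shield: q₀ = σΔ(T⁴)/(1/ε₁+1/ε₂−1) with denominator 3.665.
With shield the two gaps are in series; the resistances add: (1/ε₁+1/ε_s−1)+(1/ε_s+1/ε₂−1) = 9.978+10.87 = 20.85.
Heat-flux ratio q₀/q = 20.85/3.665.

factor ≈ 5.69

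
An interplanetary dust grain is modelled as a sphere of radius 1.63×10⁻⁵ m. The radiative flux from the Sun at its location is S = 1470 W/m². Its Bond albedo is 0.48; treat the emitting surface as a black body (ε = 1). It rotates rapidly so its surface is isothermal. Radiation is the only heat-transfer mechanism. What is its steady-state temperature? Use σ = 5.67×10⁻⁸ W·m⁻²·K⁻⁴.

At equilibrium, absorbed power = emitted power.
Absorbing cross-section = πr² = 8.347×10⁻¹⁰ m²; emitting surface = 4πr² = 3.339×10⁻⁹ m² (ratio 4).
(1−a)S·A_cross = εσ·A_surf·T⁴  ⇒  T⁴ = (1−a)S/(4σ).
T⁴ = 0.520·1470/(4·5.67×10⁻⁸) = 3.370×10⁹ K⁴.
T = (3.370×10⁹)^(1/4).

T ≈ 241 K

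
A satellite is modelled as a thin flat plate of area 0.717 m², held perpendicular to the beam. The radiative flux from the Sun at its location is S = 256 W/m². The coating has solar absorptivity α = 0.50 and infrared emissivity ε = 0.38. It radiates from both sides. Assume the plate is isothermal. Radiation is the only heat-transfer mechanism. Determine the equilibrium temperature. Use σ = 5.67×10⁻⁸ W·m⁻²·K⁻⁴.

T ≈ 233 K

At equilibrium, absorbed power = emitted power.
Absorbing cross-section = A = 0.7170 m²; emitting surface = 2A = 1.434 m² (ratio 2).
αS·A_cross = εσ·A_surf·T⁴  ⇒  T⁴ = αS/(ε·2σ).
T⁴ = 0.500·256/(0.38·2·5.67×10⁻⁸) = 2.970×10⁹ K⁴.
T = (2.970×10⁹)^(1/4).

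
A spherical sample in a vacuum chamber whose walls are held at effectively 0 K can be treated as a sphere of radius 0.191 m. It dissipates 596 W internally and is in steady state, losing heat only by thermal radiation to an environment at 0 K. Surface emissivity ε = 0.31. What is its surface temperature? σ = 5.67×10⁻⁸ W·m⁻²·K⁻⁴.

Steady state: internal power = radiated power, P = εσA T⁴.
Radiating area A = 4πr² = 0.4584 m².
T⁴ = P/(εσA) = 596/(0.31·5.67×10⁻⁸·0.4584) = 7.396×10¹⁰ K⁴.
T = (7.396×10¹⁰)^(1/4).

T ≈ 522 K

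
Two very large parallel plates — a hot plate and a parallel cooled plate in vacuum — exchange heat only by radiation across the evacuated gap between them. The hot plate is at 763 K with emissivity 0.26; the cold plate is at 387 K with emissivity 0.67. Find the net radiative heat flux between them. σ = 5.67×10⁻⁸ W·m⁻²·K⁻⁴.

For two infinite grey parallel plates, q = σ(T₁⁴ − T₂⁴)/(1/ε₁ + 1/ε₂ − 1).
T₁⁴ − T₂⁴ = 3.389×10¹¹ − 2.243×10¹⁰ = 3.165×10¹¹ K⁴.
1/ε₁ + 1/ε₂ − 1 = 3.846 + 1.493 − 1 = 4.339.
q = 5.67×10⁻⁸ × 3.165×10¹¹ / 4.339.

q ≈ 4140 W/m²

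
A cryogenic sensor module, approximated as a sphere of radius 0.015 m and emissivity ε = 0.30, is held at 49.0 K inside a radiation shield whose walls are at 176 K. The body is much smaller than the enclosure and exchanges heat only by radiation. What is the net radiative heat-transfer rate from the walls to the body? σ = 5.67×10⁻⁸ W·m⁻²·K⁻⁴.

For a small grey body in a large enclosure: P_net = εσA(T_body⁴ − T_wall⁴).
A = 4πr² = 0.002827 m²; T_body⁴ − T_wall⁴ = 5.765×10⁶ − 9.595×10⁸ = -9.537×10⁸ K⁴.
|P_net| = 0.30·5.67×10⁻⁸·0.002827·9.537×10⁸.

P_net ≈ 0.0459 W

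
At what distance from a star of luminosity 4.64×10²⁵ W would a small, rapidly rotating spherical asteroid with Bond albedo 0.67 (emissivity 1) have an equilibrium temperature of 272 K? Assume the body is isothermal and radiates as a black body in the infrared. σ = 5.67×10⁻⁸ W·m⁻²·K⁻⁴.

For an isothermal black-emitting sphere, (1−a)S·πr² = σ·4πr²·T⁴ ⇒ S = 4σT⁴/(1−a).
S = 4·5.67×10⁻⁸·(272)⁴/0.330 = 3762 W/m².
Flux falls as S = L/(4πd²), so d = √(L/(4πS)) = √(4.64×10²⁵/(4π·3762)).

d ≈ 3.13×10¹⁰ m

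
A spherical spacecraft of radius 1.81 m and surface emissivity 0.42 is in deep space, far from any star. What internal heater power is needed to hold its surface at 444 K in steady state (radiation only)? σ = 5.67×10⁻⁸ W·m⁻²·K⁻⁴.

P = εσ·4πr²·T⁴.
4πr² = 41.17 m²; T⁴ = 3.886×10¹⁰ K⁴.
P = 0.42·5.67×10⁻⁸·41.17·3.886×10¹⁰.

P ≈ 38100 W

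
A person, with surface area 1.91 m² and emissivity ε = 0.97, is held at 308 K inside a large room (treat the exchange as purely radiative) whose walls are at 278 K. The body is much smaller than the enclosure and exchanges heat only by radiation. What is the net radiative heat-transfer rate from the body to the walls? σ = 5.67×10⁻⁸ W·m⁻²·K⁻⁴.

For a small grey body in a large enclosure: P_net = εσA(T_body⁴ − T_wall⁴).
A = 1.91 m²; T_body⁴ − T_wall⁴ = 8.999×10⁹ − 5.973×10⁹ = 3.026×10⁹ K⁴.
|P_net| = 0.97·5.67×10⁻⁸·1.910·3.026×10⁹.

P_net ≈ 318 W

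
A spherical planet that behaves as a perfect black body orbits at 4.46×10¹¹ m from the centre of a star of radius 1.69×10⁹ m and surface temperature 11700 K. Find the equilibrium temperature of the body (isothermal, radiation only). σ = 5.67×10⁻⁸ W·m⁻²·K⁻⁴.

T ≈ 509 K

The star's surface emits σT_*⁴; at distance d the flux is S = σT_*⁴(R_*/d)².
S = 5.67×10⁻⁸·(11700)⁴·(1.69×10⁹/4.46×10¹¹)² = 15260 W/m².
For an isothermal sphere T⁴ = (1−a)S/(4σ) = 6.726×10¹⁰ K⁴.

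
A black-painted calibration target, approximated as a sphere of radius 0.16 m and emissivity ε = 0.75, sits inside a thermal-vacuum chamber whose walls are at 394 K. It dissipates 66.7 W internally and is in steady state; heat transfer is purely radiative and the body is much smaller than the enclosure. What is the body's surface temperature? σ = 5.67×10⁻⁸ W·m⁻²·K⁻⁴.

For a small grey body in a large enclosure, net radiated power = εσA(T⁴ − T_w⁴).
Steady state: P = εσA(T⁴ − T_w⁴) with A = 4πr² = 0.3217 m².
T⁴ = P/(εσA) + T_w⁴ = 66.7/(0.75·5.67×10⁻⁸·0.3217) + (394)⁴
    = 4.876×10⁹ + 2.410×10¹⁰ = 2.897×10¹⁰ K⁴.

T ≈ 413 K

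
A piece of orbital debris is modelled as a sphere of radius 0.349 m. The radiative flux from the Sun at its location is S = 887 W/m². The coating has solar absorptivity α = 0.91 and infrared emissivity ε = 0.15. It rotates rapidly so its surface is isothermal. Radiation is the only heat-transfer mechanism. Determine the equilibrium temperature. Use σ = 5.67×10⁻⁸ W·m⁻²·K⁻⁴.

At equilibrium, absorbed power = emitted power.
Absorbing cross-section = πr² = 0.3826 m²; emitting surface = 4πr² = 1.531 m² (ratio 4).
αS·A_cross = εσ·A_surf·T⁴  ⇒  T⁴ = αS/(ε·4σ).
T⁴ = 0.910·887/(0.15·4·5.67×10⁻⁸) = 2.373×10¹⁰ K⁴.
T = (2.373×10¹⁰)^(1/4).

T ≈ 392 K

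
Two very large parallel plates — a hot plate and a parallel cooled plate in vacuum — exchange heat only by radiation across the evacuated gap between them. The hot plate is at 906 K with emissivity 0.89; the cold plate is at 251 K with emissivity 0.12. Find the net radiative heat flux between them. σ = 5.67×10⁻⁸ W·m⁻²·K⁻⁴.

q ≈ 4490 W/m²

For two infinite grey parallel plates, q = σ(T₁⁴ − T₂⁴)/(1/ε₁ + 1/ε₂ − 1).
T₁⁴ − T₂⁴ = 6.738×10¹¹ − 3.969×10⁹ = 6.698×10¹¹ K⁴.
1/ε₁ + 1/ε₂ − 1 = 1.124 + 8.333 − 1 = 8.457.
q = 5.67×10⁻⁸ × 6.698×10¹¹ / 8.457.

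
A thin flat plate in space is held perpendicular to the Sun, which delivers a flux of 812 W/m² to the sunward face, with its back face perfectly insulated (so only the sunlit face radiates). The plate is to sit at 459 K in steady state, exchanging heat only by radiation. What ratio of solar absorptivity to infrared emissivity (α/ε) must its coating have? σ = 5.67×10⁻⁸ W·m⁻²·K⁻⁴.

Balance: αS·A = εσ·1A·T⁴ ⇒ α/ε = σT⁴/S.
α/ε = 5.67×10⁻⁸·(459)⁴/812 = 5.67×10⁻⁸·4.439×10¹⁰/812.

α/ε ≈ 3.10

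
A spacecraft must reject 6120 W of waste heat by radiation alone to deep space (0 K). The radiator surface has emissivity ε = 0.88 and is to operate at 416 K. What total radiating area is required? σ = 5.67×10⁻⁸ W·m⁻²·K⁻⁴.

A ≈ 4.10 m²

P = εσA T⁴ ⇒ A = P/(εσT⁴).
T⁴ = 2.995×10¹⁰ K⁴.
A = 6120/(0.88 × 5.67×10⁻⁸ × 2.995×10¹⁰).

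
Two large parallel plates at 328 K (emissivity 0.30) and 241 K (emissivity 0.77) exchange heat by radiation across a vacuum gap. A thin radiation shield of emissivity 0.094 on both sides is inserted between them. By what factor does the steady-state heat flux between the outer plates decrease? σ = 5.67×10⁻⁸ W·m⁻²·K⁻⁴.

Without shield: q₀ = σΔ(T⁴)/(1/ε₁+1/ε₂−1) with denominator 3.632.
With shield the two gaps are in series; the resistances add: (1/ε₁+1/ε_s−1)+(1/ε_s+1/ε₂−1) = 12.97+10.94 = 23.91.
Heat-flux ratio q₀/q = 23.91/3.632.

factor ≈ 6.58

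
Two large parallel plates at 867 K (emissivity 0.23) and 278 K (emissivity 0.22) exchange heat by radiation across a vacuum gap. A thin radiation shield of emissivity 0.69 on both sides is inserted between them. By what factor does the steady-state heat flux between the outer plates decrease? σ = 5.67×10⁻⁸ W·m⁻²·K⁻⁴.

Without shield: q₀ = σΔ(T⁴)/(1/ε₁+1/ε₂−1) with denominator 7.893.
With shield the two gaps are in series; the resistances add: (1/ε₁+1/ε_s−1)+(1/ε_s+1/ε₂−1) = 4.797+4.995 = 9.792.
Heat-flux ratio q₀/q = 9.792/7.893.

factor ≈ 1.24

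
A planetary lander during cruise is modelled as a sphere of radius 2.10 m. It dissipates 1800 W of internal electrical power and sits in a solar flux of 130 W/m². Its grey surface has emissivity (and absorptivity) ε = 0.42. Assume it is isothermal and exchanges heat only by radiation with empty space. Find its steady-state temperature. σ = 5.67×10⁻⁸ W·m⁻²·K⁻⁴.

At steady state, absorbed solar power + internal power = radiated power.
Absorbed: α·S·A_cross = 0.42·130·13.85 = 756.5 W (cross-section πr²).
Total input = 756.5 + 1800 = 2556 W.
Radiated: εσ·A_surf·T⁴ with A_surf = 4πr² = 55.42 m².
T⁴ = 2556/(0.42·5.67×10⁻⁸·55.42) = 1.937×10⁹ K⁴.

T ≈ 210 K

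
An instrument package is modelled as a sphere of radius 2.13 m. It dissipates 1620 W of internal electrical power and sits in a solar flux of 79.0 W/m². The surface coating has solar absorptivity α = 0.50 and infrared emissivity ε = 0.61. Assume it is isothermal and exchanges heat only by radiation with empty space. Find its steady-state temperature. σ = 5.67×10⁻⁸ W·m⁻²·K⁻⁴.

T ≈ 182 K

At steady state, absorbed solar power + internal power = radiated power.
Absorbed: α·S·A_cross = 0.50·79.0·14.25 = 563.0 W (cross-section πr²).
Total input = 563.0 + 1620 = 2183 W.
Radiated: εσ·A_surf·T⁴ with A_surf = 4πr² = 57.01 m².
T⁴ = 2183/(0.61·5.67×10⁻⁸·57.01) = 1.107×10⁹ K⁴.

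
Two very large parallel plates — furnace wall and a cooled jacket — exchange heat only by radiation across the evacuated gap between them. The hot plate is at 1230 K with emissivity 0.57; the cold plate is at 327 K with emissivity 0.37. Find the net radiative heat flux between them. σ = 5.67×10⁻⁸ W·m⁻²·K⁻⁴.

q ≈ 37400 W/m²

For two infinite grey parallel plates, q = σ(T₁⁴ − T₂⁴)/(1/ε₁ + 1/ε₂ − 1).
T₁⁴ − T₂⁴ = 2.289×10¹² − 1.143×10¹⁰ = 2.277×10¹² K⁴.
1/ε₁ + 1/ε₂ − 1 = 1.754 + 2.703 − 1 = 3.457.
q = 5.67×10⁻⁸ × 2.277×10¹² / 3.457.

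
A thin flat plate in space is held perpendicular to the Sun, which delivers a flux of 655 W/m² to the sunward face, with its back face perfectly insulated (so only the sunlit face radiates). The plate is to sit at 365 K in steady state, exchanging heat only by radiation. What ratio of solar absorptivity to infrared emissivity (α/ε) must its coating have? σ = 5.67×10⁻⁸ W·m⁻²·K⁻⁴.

Balance: αS·A = εσ·1A·T⁴ ⇒ α/ε = σT⁴/S.
α/ε = 5.67×10⁻⁸·(365)⁴/655 = 5.67×10⁻⁸·1.775×10¹⁰/655.

α/ε ≈ 1.54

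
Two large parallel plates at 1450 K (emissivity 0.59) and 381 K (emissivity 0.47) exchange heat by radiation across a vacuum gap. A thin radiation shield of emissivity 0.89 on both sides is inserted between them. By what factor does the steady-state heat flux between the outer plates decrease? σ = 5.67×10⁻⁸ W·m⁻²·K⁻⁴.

Without shield: q₀ = σΔ(T⁴)/(1/ε₁+1/ε₂−1) with denominator 2.823.
With shield the two gaps are in series; the resistances add: (1/ε₁+1/ε_s−1)+(1/ε_s+1/ε₂−1) = 1.819+2.251 = 4.070.
Heat-flux ratio q₀/q = 4.070/2.823.

factor ≈ 1.44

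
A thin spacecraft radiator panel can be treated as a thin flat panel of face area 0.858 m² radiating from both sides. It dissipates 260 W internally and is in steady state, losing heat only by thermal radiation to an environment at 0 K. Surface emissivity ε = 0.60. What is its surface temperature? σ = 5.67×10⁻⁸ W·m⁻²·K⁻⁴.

Steady state: internal power = radiated power, P = εσA T⁴.
Radiating area A = 2·0.858 = 1.716 m².
T⁴ = P/(εσA) = 260/(0.60·5.67×10⁻⁸·1.716) = 4.454×10⁹ K⁴.
T = (4.454×10⁹)^(1/4).

T ≈ 258 K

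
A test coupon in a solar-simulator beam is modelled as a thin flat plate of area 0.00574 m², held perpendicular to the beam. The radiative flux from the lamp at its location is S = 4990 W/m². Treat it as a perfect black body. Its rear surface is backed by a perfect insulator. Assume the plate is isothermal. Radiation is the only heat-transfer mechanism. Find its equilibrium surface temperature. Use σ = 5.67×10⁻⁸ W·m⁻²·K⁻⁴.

At equilibrium, absorbed power = emitted power.
Absorbing cross-section = A = 0.005740 m²; emitting surface = A = 0.005740 m² (ratio 1).
S·A_cross = εσ·A_surf·T⁴  ⇒  T⁴ = S/(1σ).
T⁴ = 1.00·4990/(1·5.67×10⁻⁸) = 8.801×10¹⁰ K⁴.
T = (8.801×10¹⁰)^(1/4).

T ≈ 545 K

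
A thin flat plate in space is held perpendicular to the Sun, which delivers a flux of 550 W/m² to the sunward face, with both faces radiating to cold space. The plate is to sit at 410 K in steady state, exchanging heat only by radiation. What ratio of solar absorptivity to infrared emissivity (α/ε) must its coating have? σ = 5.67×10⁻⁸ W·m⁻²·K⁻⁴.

Balance: αS·A = εσ·2A·T⁴ ⇒ α/ε = 2σT⁴/S.
α/ε = 2·5.67×10⁻⁸·(410)⁴/550 = 2·5.67×10⁻⁸·2.826×10¹⁰/550.

α/ε ≈ 5.83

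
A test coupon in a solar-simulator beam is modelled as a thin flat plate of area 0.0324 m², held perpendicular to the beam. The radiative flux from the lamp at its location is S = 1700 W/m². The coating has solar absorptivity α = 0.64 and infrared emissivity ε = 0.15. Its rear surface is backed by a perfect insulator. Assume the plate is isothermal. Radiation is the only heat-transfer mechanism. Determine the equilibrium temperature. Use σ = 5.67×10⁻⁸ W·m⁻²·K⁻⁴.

At equilibrium, absorbed power = emitted power.
Absorbing cross-section = A = 0.03240 m²; emitting surface = A = 0.03240 m² (ratio 1).
αS·A_cross = εσ·A_surf·T⁴  ⇒  T⁴ = αS/(ε·1σ).
T⁴ = 0.640·1700/(0.15·1·5.67×10⁻⁸) = 1.279×10¹¹ K⁴.
T = (1.279×10¹¹)^(1/4).

T ≈ 598 K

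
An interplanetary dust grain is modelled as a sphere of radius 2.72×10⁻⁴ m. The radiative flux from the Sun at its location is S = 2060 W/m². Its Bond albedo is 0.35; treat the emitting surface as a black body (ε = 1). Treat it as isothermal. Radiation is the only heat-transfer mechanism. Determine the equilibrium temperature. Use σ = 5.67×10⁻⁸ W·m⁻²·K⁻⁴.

At equilibrium, absorbed power = emitted power.
Absorbing cross-section = πr² = 2.324×10⁻⁷ m²; emitting surface = 4πr² = 9.297×10⁻⁷ m² (ratio 4).
(1−a)S·A_cross = εσ·A_surf·T⁴  ⇒  T⁴ = (1−a)S/(4σ).
T⁴ = 0.650·2060/(4·5.67×10⁻⁸) = 5.904×10⁹ K⁴.
T = (5.904×10⁹)^(1/4).

T ≈ 277 K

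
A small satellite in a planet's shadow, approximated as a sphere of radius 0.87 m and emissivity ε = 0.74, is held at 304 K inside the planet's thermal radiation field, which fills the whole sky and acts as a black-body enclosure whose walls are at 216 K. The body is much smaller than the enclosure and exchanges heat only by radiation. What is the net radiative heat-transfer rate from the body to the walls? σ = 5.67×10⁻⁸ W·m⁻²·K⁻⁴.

For a small grey body in a large enclosure: P_net = εσA(T_body⁴ − T_wall⁴).
A = 4πr² = 9.511 m²; T_body⁴ − T_wall⁴ = 8.541×10⁹ − 2.177×10⁹ = 6.364×10⁹ K⁴.
|P_net| = 0.74·5.67×10⁻⁸·9.511·6.364×10⁹.

P_net ≈ 2540 W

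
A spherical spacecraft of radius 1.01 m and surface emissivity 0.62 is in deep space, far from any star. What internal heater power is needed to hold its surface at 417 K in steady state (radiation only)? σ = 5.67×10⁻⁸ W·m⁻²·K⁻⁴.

P = εσ·4πr²·T⁴.
4πr² = 12.82 m²; T⁴ = 3.024×10¹⁰ K⁴.
P = 0.62·5.67×10⁻⁸·12.82·3.024×10¹⁰.

P ≈ 13600 W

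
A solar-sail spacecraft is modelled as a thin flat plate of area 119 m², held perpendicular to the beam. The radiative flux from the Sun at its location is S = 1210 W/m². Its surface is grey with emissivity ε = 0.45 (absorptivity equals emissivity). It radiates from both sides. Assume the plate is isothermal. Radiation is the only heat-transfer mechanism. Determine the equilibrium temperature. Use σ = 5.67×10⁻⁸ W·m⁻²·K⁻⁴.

At equilibrium, absorbed power = emitted power.
Absorbing cross-section = A = 119.0 m²; emitting surface = 2A = 238.0 m² (ratio 2).
εS·A_cross = εσ·A_surf·T⁴  ⇒  T⁴ = S/(2σ)   (ε cancels).
T⁴ = 1210/(2·5.67×10⁻⁸) = 1.067×10¹⁰ K⁴.
T = (1.067×10¹⁰)^(1/4).

T ≈ 321 K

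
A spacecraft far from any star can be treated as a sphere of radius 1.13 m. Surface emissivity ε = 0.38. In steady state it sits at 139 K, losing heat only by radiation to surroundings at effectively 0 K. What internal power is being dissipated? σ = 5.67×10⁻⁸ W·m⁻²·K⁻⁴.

Steady state: P = εσA T⁴.
A = 4πr² = 16.05 m²; T⁴ = (139)⁴ = 3.733×10⁸ K⁴.
P = 0.38 × 5.67×10⁻⁸ × 16.05 × 3.733×10⁸.

P ≈ 129 W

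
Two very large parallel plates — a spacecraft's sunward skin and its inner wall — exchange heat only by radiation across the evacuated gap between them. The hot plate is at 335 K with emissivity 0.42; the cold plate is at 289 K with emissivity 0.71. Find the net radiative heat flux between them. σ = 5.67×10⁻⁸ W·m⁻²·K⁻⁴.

For two infinite grey parallel plates, q = σ(T₁⁴ − T₂⁴)/(1/ε₁ + 1/ε₂ − 1).
T₁⁴ − T₂⁴ = 1.259×10¹⁰ − 6.976×10⁹ = 5.619×10⁹ K⁴.
1/ε₁ + 1/ε₂ − 1 = 2.381 + 1.408 − 1 = 2.789.
q = 5.67×10⁻⁸ × 5.619×10⁹ / 2.789.

q ≈ 114 W/m²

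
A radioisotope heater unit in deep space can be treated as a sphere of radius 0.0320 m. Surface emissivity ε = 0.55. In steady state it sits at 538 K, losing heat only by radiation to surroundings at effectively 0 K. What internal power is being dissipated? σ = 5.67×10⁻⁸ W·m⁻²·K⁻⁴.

P ≈ 33.6 W

Steady state: P = εσA T⁴.
A = 4πr² = 0.01287 m²; T⁴ = (538)⁴ = 8.378×10¹⁰ K⁴.
P = 0.55 × 5.67×10⁻⁸ × 0.01287 × 8.378×10¹⁰.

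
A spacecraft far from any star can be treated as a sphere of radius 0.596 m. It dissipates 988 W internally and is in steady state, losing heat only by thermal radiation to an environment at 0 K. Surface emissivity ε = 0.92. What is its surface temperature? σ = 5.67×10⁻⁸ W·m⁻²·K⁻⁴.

Steady state: internal power = radiated power, P = εσA T⁴.
Radiating area A = 4πr² = 4.464 m².
T⁴ = P/(εσA) = 988/(0.92·5.67×10⁻⁸·4.464) = 4.243×10⁹ K⁴.
T = (4.243×10⁹)^(1/4).

T ≈ 255 K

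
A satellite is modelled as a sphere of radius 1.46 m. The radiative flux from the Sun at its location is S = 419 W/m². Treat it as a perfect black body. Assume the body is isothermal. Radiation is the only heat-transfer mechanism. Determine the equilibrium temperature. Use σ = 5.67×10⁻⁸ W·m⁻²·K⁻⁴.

T ≈ 207 K

At equilibrium, absorbed power = emitted power.
Absorbing cross-section = πr² = 6.697 m²; emitting surface = 4πr² = 26.79 m² (ratio 4).
S·A_cross = εσ·A_surf·T⁴  ⇒  T⁴ = S/(4σ).
T⁴ = 1.00·419/(4·5.67×10⁻⁸) = 1.847×10⁹ K⁴.
T = (1.847×10⁹)^(1/4).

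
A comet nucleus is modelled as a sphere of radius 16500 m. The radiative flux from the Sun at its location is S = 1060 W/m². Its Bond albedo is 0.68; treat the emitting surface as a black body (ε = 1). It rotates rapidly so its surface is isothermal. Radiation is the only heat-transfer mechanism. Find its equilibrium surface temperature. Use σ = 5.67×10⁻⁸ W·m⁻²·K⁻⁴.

T ≈ 197 K

At equilibrium, absorbed power = emitted power.
Absorbing cross-section = πr² = 8.553×10⁸ m²; emitting surface = 4πr² = 3.421×10⁹ m² (ratio 4).
(1−a)S·A_cross = εσ·A_surf·T⁴  ⇒  T⁴ = (1−a)S/(4σ).
T⁴ = 0.320·1060/(4·5.67×10⁻⁸) = 1.496×10⁹ K⁴.
T = (1.496×10⁹)^(1/4).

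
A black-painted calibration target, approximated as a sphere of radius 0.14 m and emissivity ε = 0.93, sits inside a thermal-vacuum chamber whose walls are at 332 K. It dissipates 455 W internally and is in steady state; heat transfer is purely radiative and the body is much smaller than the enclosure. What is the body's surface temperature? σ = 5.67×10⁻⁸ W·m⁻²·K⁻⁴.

For a small grey body in a large enclosure, net radiated power = εσA(T⁴ − T_w⁴).
Steady state: P = εσA(T⁴ − T_w⁴) with A = 4πr² = 0.2463 m².
T⁴ = P/(εσA) + T_w⁴ = 455/(0.93·5.67×10⁻⁸·0.2463) + (332)⁴
    = 3.503×10¹⁰ + 1.215×10¹⁰ = 4.718×10¹⁰ K⁴.

T ≈ 466 K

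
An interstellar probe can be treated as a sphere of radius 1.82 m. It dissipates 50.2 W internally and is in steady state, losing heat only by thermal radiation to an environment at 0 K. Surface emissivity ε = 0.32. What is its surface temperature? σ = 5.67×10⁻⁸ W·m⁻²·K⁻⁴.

T ≈ 90.3 K

Steady state: internal power = radiated power, P = εσA T⁴.
Radiating area A = 4πr² = 41.62 m².
T⁴ = P/(εσA) = 50.2/(0.32·5.67×10⁻⁸·41.62) = 6.647×10⁷ K⁴.
T = (6.647×10⁷)^(1/4).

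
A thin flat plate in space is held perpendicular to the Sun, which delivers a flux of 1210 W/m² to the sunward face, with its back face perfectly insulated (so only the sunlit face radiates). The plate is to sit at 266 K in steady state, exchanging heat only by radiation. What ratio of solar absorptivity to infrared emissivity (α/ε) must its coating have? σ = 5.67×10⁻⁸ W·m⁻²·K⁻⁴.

α/ε ≈ 0.235

Balance: αS·A = εσ·1A·T⁴ ⇒ α/ε = σT⁴/S.
α/ε = 5.67×10⁻⁸·(266)⁴/1210 = 5.67×10⁻⁸·5.006×10⁹/1210.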